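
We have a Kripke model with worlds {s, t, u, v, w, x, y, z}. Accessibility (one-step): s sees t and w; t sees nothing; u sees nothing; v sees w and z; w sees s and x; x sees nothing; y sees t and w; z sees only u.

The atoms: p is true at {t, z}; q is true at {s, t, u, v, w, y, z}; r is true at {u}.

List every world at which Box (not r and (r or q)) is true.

s: successors {t, w}; not r and (r or q) there: t:T, w:T. ✓
t: no successors, so Box (not r and (r or q)) holds vacuously. ✓
u: no successors, so Box (not r and (r or q)) holds vacuously. ✓
v: successors {w, z}; not r and (r or q) there: w:T, z:T. ✓
w: successors {s, x}; not r and (r or q) there: s:T, x:F. ✗
x: no successors, so Box (not r and (r or q)) holds vacuously. ✓
y: successors {t, w}; not r and (r or q) there: t:T, w:T. ✓
z: successors {u}; not r and (r or q) there: u:F. ✗

{s, t, u, v, x, y}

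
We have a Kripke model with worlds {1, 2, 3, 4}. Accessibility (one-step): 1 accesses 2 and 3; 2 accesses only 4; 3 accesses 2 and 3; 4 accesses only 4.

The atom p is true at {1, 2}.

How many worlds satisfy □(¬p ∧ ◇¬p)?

1: successors {2, 3}; ¬p ∧ ◇¬p there: 2:F, 3:T. ✗
2: successors {4}; ¬p ∧ ◇¬p there: 4:T. ✓
3: successors {2, 3}; ¬p ∧ ◇¬p there: 2:F, 3:T. ✗
4: successors {4}; ¬p ∧ ◇¬p there: 4:T. ✓
Satisfying worlds: {2, 4}.

2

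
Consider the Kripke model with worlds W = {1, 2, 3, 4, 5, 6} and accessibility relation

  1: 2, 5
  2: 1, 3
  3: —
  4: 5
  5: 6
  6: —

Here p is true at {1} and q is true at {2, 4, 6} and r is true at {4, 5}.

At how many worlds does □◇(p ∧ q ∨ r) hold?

2

1: successors {2, 5}; ◇(p ∧ q ∨ r) there: 2:F, 5:F. ✗
2: successors {1, 3}; ◇(p ∧ q ∨ r) there: 1:T, 3:F. ✗
3: no successors, so □◇(p ∧ q ∨ r) holds vacuously. ✓
4: successors {5}; ◇(p ∧ q ∨ r) there: 5:F. ✗
5: successors {6}; ◇(p ∧ q ∨ r) there: 6:F. ✗
6: no successors, so □◇(p ∧ q ∨ r) holds vacuously. ✓
Satisfying worlds: {3, 6}.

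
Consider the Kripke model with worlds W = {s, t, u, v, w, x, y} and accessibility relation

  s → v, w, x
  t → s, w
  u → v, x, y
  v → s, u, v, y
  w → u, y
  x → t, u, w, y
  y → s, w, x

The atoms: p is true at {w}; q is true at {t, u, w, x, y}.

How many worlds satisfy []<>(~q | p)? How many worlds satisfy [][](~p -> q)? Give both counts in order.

For []<>(~q | p):
s: successors {v, w, x}; <>(~q | p) there: v:T, w:F, x:T. ✗
t: successors {s, w}; <>(~q | p) there: s:T, w:F. ✗
u: successors {v, x, y}; <>(~q | p) there: v:T, x:T, y:T. ✓
v: successors {s, u, v, y}; <>(~q | p) there: s:T, u:T, v:T, y:T. ✓
w: successors {u, y}; <>(~q | p) there: u:T, y:T. ✓
x: successors {t, u, w, y}; <>(~q | p) there: t:T, u:T, w:F, y:T. ✗
y: successors {s, w, x}; <>(~q | p) there: s:T, w:F, x:T. ✗
— 3 worlds.
For [][](~p -> q):
s: successors {v, w, x}; [](~p -> q) there: v:F, w:T, x:T. ✗
t: successors {s, w}; [](~p -> q) there: s:F, w:T. ✗
u: successors {v, x, y}; [](~p -> q) there: v:F, x:T, y:F. ✗
v: successors {s, u, v, y}; [](~p -> q) there: s:F, u:F, v:F, y:F. ✗
w: successors {u, y}; [](~p -> q) there: u:F, y:F. ✗
x: successors {t, u, w, y}; [](~p -> q) there: t:F, u:F, w:T, y:F. ✗
y: successors {s, w, x}; [](~p -> q) there: s:F, w:T, x:T. ✗
— 0 worlds.

3 and 0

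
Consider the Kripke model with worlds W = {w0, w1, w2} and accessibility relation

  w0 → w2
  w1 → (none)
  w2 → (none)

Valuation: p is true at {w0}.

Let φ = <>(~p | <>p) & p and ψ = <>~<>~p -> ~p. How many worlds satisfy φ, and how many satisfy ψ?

1 and 2

For <>(~p | <>p) & p:
w0: <>(~p | <>p) is T, p is T. ✓
w1: <>(~p | <>p) is F, p is F. ✗
w2: <>(~p | <>p) is F, p is F. ✗
— 1 world.
For <>~<>~p -> ~p:
w0: <>~<>~p is T, ~p is F. ✗
w1: <>~<>~p is F, ~p is T. ✓
w2: <>~<>~p is F, ~p is T. ✓
— 2 worlds.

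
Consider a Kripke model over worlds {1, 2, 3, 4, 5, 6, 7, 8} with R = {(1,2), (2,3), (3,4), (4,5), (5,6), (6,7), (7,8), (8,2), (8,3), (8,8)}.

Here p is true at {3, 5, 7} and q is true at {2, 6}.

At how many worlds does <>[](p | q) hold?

5

1: successors {2}; [](p | q) there: 2:T. ✓
2: successors {3}; [](p | q) there: 3:F. ✗
3: successors {4}; [](p | q) there: 4:T. ✓
4: successors {5}; [](p | q) there: 5:T. ✓
5: successors {6}; [](p | q) there: 6:T. ✓
6: successors {7}; [](p | q) there: 7:F. ✗
7: successors {8}; [](p | q) there: 8:F. ✗
8: successors {2, 3, 8}; [](p | q) there: 2:T, 3:F, 8:F. ✓
Satisfying worlds: {1, 3, 4, 5, 8}.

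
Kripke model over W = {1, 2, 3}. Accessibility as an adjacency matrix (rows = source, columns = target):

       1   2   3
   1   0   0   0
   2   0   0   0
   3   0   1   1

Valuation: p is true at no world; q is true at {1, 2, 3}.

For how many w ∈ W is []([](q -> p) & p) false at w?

1: no successors, so []([](q -> p) & p) holds vacuously. ✓
2: no successors, so []([](q -> p) & p) holds vacuously. ✓
3: successors {2, 3}; [](q -> p) & p there: 2:F, 3:F. ✗
Satisfying worlds: {1, 2}.
So []([](q -> p) & p) fails at the other 1 world.

1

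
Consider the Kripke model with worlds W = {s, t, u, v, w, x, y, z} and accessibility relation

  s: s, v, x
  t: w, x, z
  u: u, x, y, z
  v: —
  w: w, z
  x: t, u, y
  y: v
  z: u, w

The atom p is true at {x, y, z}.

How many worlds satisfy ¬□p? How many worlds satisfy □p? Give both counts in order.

For ¬□p:
s: □p is F. ✓
t: □p is F. ✓
u: □p is F. ✓
v: □p is T. ✗
w: □p is F. ✓
x: □p is F. ✓
y: □p is F. ✓
z: □p is F. ✓
— 7 worlds.
For □p:
s: successors {s, v, x}; p there: s:F, v:F, x:T. ✗
t: successors {w, x, z}; p there: w:F, x:T, z:T. ✗
u: successors {u, x, y, z}; p there: u:F, x:T, y:T, z:T. ✗
v: no successors, so □p holds vacuously. ✓
w: successors {w, z}; p there: w:F, z:T. ✗
x: successors {t, u, y}; p there: t:F, u:F, y:T. ✗
y: successors {v}; p there: v:F. ✗
z: successors {u, w}; p there: u:F, w:F. ✗
— 1 world.

7 and 1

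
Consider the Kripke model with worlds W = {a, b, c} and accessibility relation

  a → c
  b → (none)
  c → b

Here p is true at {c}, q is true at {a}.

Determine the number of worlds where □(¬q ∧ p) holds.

a: successors {c}; ¬q ∧ p there: c:T. ✓
b: no successors, so □(¬q ∧ p) holds vacuously. ✓
c: successors {b}; ¬q ∧ p there: b:F. ✗
Satisfying worlds: {a, b}.

2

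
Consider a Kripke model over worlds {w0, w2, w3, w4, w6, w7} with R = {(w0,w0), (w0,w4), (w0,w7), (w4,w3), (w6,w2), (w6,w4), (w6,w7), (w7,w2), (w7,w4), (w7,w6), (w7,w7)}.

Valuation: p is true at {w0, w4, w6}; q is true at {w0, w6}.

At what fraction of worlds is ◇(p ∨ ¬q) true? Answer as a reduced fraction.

w0: successors {w0, w4, w7}; p ∨ ¬q there: w0:T, w4:T, w7:T. ✓
w2: no successors, so ◇(p ∨ ¬q) fails. ✗
w3: no successors, so ◇(p ∨ ¬q) fails. ✗
w4: successors {w3}; p ∨ ¬q there: w3:T. ✓
w6: successors {w2, w4, w7}; p ∨ ¬q there: w2:T, w4:T, w7:T. ✓
w7: successors {w2, w4, w6, w7}; p ∨ ¬q there: w2:T, w4:T, w6:T, w7:T. ✓
That's 4 of 6 worlds, so 4/6 = 2/3.

2/3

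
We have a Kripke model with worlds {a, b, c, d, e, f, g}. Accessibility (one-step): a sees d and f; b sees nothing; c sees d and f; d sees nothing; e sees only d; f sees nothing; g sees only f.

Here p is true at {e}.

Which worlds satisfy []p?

{b, d, f}

a: successors {d, f}; p there: d:F, f:F. ✗
b: no successors, so []p holds vacuously. ✓
c: successors {d, f}; p there: d:F, f:F. ✗
d: no successors, so []p holds vacuously. ✓
e: successors {d}; p there: d:F. ✗
f: no successors, so []p holds vacuously. ✓
g: successors {f}; p there: f:F. ✗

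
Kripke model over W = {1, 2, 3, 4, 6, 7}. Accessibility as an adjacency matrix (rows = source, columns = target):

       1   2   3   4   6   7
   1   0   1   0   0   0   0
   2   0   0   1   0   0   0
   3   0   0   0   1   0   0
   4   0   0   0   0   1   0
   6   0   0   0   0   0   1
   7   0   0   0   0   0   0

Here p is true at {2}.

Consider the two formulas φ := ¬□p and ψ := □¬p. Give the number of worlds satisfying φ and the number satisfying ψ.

4 and 5

For ¬□p:
1: □p is T. ✗
2: □p is F. ✓
3: □p is F. ✓
4: □p is F. ✓
6: □p is F. ✓
7: □p is T. ✗
— 4 worlds.
For □¬p:
1: successors {2}; ¬p there: 2:F. ✗
2: successors {3}; ¬p there: 3:T. ✓
3: successors {4}; ¬p there: 4:T. ✓
4: successors {6}; ¬p there: 6:T. ✓
6: successors {7}; ¬p there: 7:T. ✓
7: no successors, so □¬p holds vacuously. ✓
— 5 worlds.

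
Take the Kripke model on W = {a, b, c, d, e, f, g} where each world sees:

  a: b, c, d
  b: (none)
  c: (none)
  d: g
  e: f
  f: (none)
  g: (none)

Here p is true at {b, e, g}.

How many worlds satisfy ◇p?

a: successors {b, c, d}; p there: b:T, c:F, d:F. ✓
b: no successors, so ◇p fails. ✗
c: no successors, so ◇p fails. ✗
d: successors {g}; p there: g:T. ✓
e: successors {f}; p there: f:F. ✗
f: no successors, so ◇p fails. ✗
g: no successors, so ◇p fails. ✗
Satisfying worlds: {a, d}.

2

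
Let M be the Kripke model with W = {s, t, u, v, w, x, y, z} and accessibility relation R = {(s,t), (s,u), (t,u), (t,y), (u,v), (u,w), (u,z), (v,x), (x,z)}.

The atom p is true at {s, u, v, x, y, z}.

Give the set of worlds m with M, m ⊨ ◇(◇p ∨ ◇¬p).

s: successors {t, u}; ◇p ∨ ◇¬p there: t:T, u:T. ✓
t: successors {u, y}; ◇p ∨ ◇¬p there: u:T, y:F. ✓
u: successors {v, w, z}; ◇p ∨ ◇¬p there: v:T, w:F, z:F. ✓
v: successors {x}; ◇p ∨ ◇¬p there: x:T. ✓
w: no successors, so ◇(◇p ∨ ◇¬p) fails. ✗
x: successors {z}; ◇p ∨ ◇¬p there: z:F. ✗
y: no successors, so ◇(◇p ∨ ◇¬p) fails. ✗
z: no successors, so ◇(◇p ∨ ◇¬p) fails. ✗

{s, t, u, v}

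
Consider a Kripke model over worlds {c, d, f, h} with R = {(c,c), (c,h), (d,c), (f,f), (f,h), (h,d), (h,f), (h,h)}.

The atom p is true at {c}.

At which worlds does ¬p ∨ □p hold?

{d, f, h}

c: ¬p is F, □p is F. ✗
d: ¬p is T, □p is T. ✓
f: ¬p is T, □p is F. ✓
h: ¬p is T, □p is F. ✓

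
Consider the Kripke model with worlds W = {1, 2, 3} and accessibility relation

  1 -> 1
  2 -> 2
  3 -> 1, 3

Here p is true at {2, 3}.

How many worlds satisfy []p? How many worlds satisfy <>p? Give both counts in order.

1 and 2

For []p:
1: successors {1}; p there: 1:F. ✗
2: successors {2}; p there: 2:T. ✓
3: successors {1, 3}; p there: 1:F, 3:T. ✗
— 1 world.
For <>p:
1: successors {1}; p there: 1:F. ✗
2: successors {2}; p there: 2:T. ✓
3: successors {1, 3}; p there: 1:F, 3:T. ✓
— 2 worlds.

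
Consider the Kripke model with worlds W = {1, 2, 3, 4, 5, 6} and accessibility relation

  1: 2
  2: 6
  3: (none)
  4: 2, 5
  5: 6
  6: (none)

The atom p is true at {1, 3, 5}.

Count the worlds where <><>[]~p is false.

1: successors {2}; <>[]~p there: 2:T. ✓
2: successors {6}; <>[]~p there: 6:F. ✗
3: no successors, so <><>[]~p fails. ✗
4: successors {2, 5}; <>[]~p there: 2:T, 5:T. ✓
5: successors {6}; <>[]~p there: 6:F. ✗
6: no successors, so <><>[]~p fails. ✗
Satisfying worlds: {1, 4}.
So <><>[]~p fails at the other 4 worlds.

4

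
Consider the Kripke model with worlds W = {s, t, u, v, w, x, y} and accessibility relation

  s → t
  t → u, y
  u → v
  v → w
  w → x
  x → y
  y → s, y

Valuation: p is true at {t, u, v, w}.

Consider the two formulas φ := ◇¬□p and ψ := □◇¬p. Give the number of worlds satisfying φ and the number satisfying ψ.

For ◇¬□p:
s: successors {t}; ¬□p there: t:T. ✓
t: successors {u, y}; ¬□p there: u:F, y:T. ✓
u: successors {v}; ¬□p there: v:F. ✗
v: successors {w}; ¬□p there: w:T. ✓
w: successors {x}; ¬□p there: x:T. ✓
x: successors {y}; ¬□p there: y:T. ✓
y: successors {s, y}; ¬□p there: s:F, y:T. ✓
— 6 worlds.
For □◇¬p:
s: successors {t}; ◇¬p there: t:T. ✓
t: successors {u, y}; ◇¬p there: u:F, y:T. ✗
u: successors {v}; ◇¬p there: v:F. ✗
v: successors {w}; ◇¬p there: w:T. ✓
w: successors {x}; ◇¬p there: x:T. ✓
x: successors {y}; ◇¬p there: y:T. ✓
y: successors {s, y}; ◇¬p there: s:F, y:T. ✗
— 4 worlds.

6 and 4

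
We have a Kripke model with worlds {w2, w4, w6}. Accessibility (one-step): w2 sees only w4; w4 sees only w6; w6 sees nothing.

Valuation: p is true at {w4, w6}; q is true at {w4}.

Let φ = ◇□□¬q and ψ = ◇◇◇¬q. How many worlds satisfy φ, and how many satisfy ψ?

For ◇□□¬q:
w2: successors {w4}; □□¬q there: w4:T. ✓
w4: successors {w6}; □□¬q there: w6:T. ✓
w6: no successors, so ◇□□¬q fails. ✗
— 2 worlds.
For ◇◇◇¬q:
w2: successors {w4}; ◇◇¬q there: w4:F. ✗
w4: successors {w6}; ◇◇¬q there: w6:F. ✗
w6: no successors, so ◇◇◇¬q fails. ✗
— 0 worlds.

2 and 0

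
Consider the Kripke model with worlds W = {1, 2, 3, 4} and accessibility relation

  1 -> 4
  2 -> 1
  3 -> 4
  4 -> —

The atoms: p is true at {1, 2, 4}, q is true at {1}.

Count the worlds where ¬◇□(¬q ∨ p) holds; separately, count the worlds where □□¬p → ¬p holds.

1 and 2

For ¬◇□(¬q ∨ p):
1: ◇□(¬q ∨ p) is T. ✗
2: ◇□(¬q ∨ p) is T. ✗
3: ◇□(¬q ∨ p) is T. ✗
4: ◇□(¬q ∨ p) is F. ✓
— 1 world.
For □□¬p → ¬p:
1: □□¬p is T, ¬p is F. ✗
2: □□¬p is F, ¬p is F. ✓
3: □□¬p is T, ¬p is T. ✓
4: □□¬p is T, ¬p is F. ✗
— 2 worlds.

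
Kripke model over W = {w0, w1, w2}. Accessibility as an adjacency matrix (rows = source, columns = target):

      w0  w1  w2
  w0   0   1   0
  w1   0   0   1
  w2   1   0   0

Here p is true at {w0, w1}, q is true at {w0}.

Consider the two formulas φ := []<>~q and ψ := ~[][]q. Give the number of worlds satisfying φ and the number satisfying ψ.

2 and 2

For []<>~q:
w0: successors {w1}; <>~q there: w1:T. ✓
w1: successors {w2}; <>~q there: w2:F. ✗
w2: successors {w0}; <>~q there: w0:T. ✓
— 2 worlds.
For ~[][]q:
w0: [][]q is F. ✓
w1: [][]q is T. ✗
w2: [][]q is F. ✓
— 2 worlds.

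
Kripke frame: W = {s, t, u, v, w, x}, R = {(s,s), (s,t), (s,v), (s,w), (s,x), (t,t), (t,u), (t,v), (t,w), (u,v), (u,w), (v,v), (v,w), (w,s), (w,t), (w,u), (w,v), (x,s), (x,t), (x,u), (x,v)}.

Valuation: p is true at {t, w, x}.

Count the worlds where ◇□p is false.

s: successors {s, t, v, w, x}; □p there: s:F, t:F, v:F, w:F, x:F. ✗
t: successors {t, u, v, w}; □p there: t:F, u:F, v:F, w:F. ✗
u: successors {v, w}; □p there: v:F, w:F. ✗
v: successors {v, w}; □p there: v:F, w:F. ✗
w: successors {s, t, u, v}; □p there: s:F, t:F, u:F, v:F. ✗
x: successors {s, t, u, v}; □p there: s:F, t:F, u:F, v:F. ✗
Satisfying worlds: ∅.
So ◇□p fails at the other 6 worlds.

6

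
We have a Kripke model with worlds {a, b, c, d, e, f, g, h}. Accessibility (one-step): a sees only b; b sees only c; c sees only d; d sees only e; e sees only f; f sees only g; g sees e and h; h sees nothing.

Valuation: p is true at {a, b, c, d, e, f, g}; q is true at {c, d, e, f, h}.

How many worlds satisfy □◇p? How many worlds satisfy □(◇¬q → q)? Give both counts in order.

For □◇p:
a: successors {b}; ◇p there: b:T. ✓
b: successors {c}; ◇p there: c:T. ✓
c: successors {d}; ◇p there: d:T. ✓
d: successors {e}; ◇p there: e:T. ✓
e: successors {f}; ◇p there: f:T. ✓
f: successors {g}; ◇p there: g:T. ✓
g: successors {e, h}; ◇p there: e:T, h:F. ✗
h: no successors, so □◇p holds vacuously. ✓
— 7 worlds.
For □(◇¬q → q):
a: successors {b}; ◇¬q → q there: b:T. ✓
b: successors {c}; ◇¬q → q there: c:T. ✓
c: successors {d}; ◇¬q → q there: d:T. ✓
d: successors {e}; ◇¬q → q there: e:T. ✓
e: successors {f}; ◇¬q → q there: f:T. ✓
f: successors {g}; ◇¬q → q there: g:T. ✓
g: successors {e, h}; ◇¬q → q there: e:T, h:T. ✓
h: no successors, so □(◇¬q → q) holds vacuously. ✓
— 8 worlds.

7 and 8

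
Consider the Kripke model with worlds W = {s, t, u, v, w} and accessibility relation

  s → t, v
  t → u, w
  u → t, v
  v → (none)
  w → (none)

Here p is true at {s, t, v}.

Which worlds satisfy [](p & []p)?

s: successors {t, v}; p & []p there: t:F, v:T. ✗
t: successors {u, w}; p & []p there: u:F, w:F. ✗
u: successors {t, v}; p & []p there: t:F, v:T. ✗
v: no successors, so [](p & []p) holds vacuously. ✓
w: no successors, so [](p & []p) holds vacuously. ✓

{v, w}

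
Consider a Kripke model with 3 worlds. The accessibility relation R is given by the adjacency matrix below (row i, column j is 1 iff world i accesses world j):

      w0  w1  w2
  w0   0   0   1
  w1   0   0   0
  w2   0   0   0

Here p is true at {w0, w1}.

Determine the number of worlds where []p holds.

2

w0: successors {w2}; p there: w2:F. ✗
w1: no successors, so []p holds vacuously. ✓
w2: no successors, so []p holds vacuously. ✓
Satisfying worlds: {w1, w2}.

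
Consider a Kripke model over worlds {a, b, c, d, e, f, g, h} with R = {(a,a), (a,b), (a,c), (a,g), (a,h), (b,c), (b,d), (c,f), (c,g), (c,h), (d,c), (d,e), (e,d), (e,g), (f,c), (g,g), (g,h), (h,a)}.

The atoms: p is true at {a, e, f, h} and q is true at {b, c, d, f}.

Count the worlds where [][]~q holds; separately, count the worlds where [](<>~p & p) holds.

For [][]~q:
a: successors {a, b, c, g, h}; []~q there: a:F, b:F, c:F, g:T, h:T. ✗
b: successors {c, d}; []~q there: c:F, d:F. ✗
c: successors {f, g, h}; []~q there: f:F, g:T, h:T. ✗
d: successors {c, e}; []~q there: c:F, e:F. ✗
e: successors {d, g}; []~q there: d:F, g:T. ✗
f: successors {c}; []~q there: c:F. ✗
g: successors {g, h}; []~q there: g:T, h:T. ✓
h: successors {a}; []~q there: a:F. ✗
— 1 world.
For [](<>~p & p):
a: successors {a, b, c, g, h}; <>~p & p there: a:T, b:F, c:F, g:F, h:F. ✗
b: successors {c, d}; <>~p & p there: c:F, d:F. ✗
c: successors {f, g, h}; <>~p & p there: f:T, g:F, h:F. ✗
d: successors {c, e}; <>~p & p there: c:F, e:T. ✗
e: successors {d, g}; <>~p & p there: d:F, g:F. ✗
f: successors {c}; <>~p & p there: c:F. ✗
g: successors {g, h}; <>~p & p there: g:F, h:F. ✗
h: successors {a}; <>~p & p there: a:T. ✓
— 1 world.

1 and 1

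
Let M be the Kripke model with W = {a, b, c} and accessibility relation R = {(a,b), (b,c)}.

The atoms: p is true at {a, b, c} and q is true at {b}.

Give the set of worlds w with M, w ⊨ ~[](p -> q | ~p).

{b}

a: [](p -> q | ~p) is T. ✗
b: [](p -> q | ~p) is F. ✓
c: [](p -> q | ~p) is T. ✗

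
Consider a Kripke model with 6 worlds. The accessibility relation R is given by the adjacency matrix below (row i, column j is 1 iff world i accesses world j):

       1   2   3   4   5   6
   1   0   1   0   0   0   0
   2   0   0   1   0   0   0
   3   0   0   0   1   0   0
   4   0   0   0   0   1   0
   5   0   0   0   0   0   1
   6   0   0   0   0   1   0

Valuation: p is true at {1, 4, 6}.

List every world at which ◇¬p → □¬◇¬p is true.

1: ◇¬p is T, □¬◇¬p is F. ✗
2: ◇¬p is T, □¬◇¬p is T. ✓
3: ◇¬p is F, □¬◇¬p is F. ✓
4: ◇¬p is T, □¬◇¬p is T. ✓
5: ◇¬p is F, □¬◇¬p is F. ✓
6: ◇¬p is T, □¬◇¬p is T. ✓

{2, 3, 4, 5, 6}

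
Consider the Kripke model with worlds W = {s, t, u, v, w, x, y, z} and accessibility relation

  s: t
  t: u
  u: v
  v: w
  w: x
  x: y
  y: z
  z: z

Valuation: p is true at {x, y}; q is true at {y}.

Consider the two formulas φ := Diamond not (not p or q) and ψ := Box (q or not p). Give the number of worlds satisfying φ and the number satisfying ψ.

1 and 7

For Diamond not (not p or q):
s: successors {t}; not (not p or q) there: t:F. ✗
t: successors {u}; not (not p or q) there: u:F. ✗
u: successors {v}; not (not p or q) there: v:F. ✗
v: successors {w}; not (not p or q) there: w:F. ✗
w: successors {x}; not (not p or q) there: x:T. ✓
x: successors {y}; not (not p or q) there: y:F. ✗
y: successors {z}; not (not p or q) there: z:F. ✗
z: successors {z}; not (not p or q) there: z:F. ✗
— 1 world.
For Box (q or not p):
s: successors {t}; q or not p there: t:T. ✓
t: successors {u}; q or not p there: u:T. ✓
u: successors {v}; q or not p there: v:T. ✓
v: successors {w}; q or not p there: w:T. ✓
w: successors {x}; q or not p there: x:F. ✗
x: successors {y}; q or not p there: y:T. ✓
y: successors {z}; q or not p there: z:T. ✓
z: successors {z}; q or not p there: z:T. ✓
— 7 worlds.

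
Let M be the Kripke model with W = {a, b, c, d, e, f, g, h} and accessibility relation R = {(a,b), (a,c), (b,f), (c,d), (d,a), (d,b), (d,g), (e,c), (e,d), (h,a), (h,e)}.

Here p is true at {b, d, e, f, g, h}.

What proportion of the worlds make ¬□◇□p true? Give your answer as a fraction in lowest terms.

a: □◇□p is F. ✓
b: □◇□p is F. ✓
c: □◇□p is T. ✗
d: □◇□p is F. ✓
e: □◇□p is F. ✓
f: □◇□p is T. ✗
g: □◇□p is T. ✗
h: □◇□p is T. ✗
That's 4 of 8 worlds, so 4/8 = 1/2.

1/2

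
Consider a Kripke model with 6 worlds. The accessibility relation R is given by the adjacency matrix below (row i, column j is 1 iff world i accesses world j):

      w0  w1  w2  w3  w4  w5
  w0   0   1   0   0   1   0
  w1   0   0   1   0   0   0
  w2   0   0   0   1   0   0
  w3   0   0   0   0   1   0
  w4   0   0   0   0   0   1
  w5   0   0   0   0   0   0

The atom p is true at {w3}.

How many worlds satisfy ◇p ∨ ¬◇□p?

4

w0: ◇p is F, ¬◇□p is T. ✓
w1: ◇p is F, ¬◇□p is F. ✗
w2: ◇p is T, ¬◇□p is T. ✓
w3: ◇p is F, ¬◇□p is T. ✓
w4: ◇p is F, ¬◇□p is F. ✗
w5: ◇p is F, ¬◇□p is T. ✓
Satisfying worlds: {w0, w2, w3, w5}.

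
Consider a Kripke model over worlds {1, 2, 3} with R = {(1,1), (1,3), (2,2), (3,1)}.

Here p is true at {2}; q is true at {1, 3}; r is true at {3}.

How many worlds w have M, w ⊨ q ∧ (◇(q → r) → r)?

1: q is T, ◇(q → r) → r is F. ✗
2: q is F, ◇(q → r) → r is F. ✗
3: q is T, ◇(q → r) → r is T. ✓
Satisfying worlds: {3}.

1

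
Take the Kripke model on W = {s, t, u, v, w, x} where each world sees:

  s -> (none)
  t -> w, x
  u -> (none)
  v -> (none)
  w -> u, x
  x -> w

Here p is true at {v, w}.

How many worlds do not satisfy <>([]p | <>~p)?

3

s: no successors, so <>([]p | <>~p) fails. ✗
t: successors {w, x}; []p | <>~p there: w:T, x:T. ✓
u: no successors, so <>([]p | <>~p) fails. ✗
v: no successors, so <>([]p | <>~p) fails. ✗
w: successors {u, x}; []p | <>~p there: u:T, x:T. ✓
x: successors {w}; []p | <>~p there: w:T. ✓
Satisfying worlds: {t, w, x}.
So <>([]p | <>~p) fails at the other 3 worlds.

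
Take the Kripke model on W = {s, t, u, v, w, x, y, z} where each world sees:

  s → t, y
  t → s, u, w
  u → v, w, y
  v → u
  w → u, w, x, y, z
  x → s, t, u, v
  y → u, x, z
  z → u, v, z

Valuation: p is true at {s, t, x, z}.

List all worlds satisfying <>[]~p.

s: successors {t, y}; []~p there: t:F, y:F. ✗
t: successors {s, u, w}; []~p there: s:F, u:T, w:F. ✓
u: successors {v, w, y}; []~p there: v:T, w:F, y:F. ✓
v: successors {u}; []~p there: u:T. ✓
w: successors {u, w, x, y, z}; []~p there: u:T, w:F, x:F, y:F, z:F. ✓
x: successors {s, t, u, v}; []~p there: s:F, t:F, u:T, v:T. ✓
y: successors {u, x, z}; []~p there: u:T, x:F, z:F. ✓
z: successors {u, v, z}; []~p there: u:T, v:T, z:F. ✓

{t, u, v, w, x, y, z}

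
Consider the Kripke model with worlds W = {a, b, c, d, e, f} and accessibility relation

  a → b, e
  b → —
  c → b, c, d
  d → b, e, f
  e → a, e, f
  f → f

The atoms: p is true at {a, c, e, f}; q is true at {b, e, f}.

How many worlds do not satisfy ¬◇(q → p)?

a: ◇(q → p) is T. ✗
b: ◇(q → p) is F. ✓
c: ◇(q → p) is T. ✗
d: ◇(q → p) is T. ✗
e: ◇(q → p) is T. ✗
f: ◇(q → p) is T. ✗
Satisfying worlds: {b}.
So ¬◇(q → p) fails at the other 5 worlds.

5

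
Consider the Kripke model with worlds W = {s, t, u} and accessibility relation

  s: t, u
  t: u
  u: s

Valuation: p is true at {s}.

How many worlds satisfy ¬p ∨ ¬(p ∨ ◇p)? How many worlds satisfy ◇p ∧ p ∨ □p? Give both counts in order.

2 and 1

For ¬p ∨ ¬(p ∨ ◇p):
s: ¬p is F, ¬(p ∨ ◇p) is F. ✗
t: ¬p is T, ¬(p ∨ ◇p) is T. ✓
u: ¬p is T, ¬(p ∨ ◇p) is F. ✓
— 2 worlds.
For ◇p ∧ p ∨ □p:
s: ◇p ∧ p is F, □p is F. ✗
t: ◇p ∧ p is F, □p is F. ✗
u: ◇p ∧ p is F, □p is T. ✓
— 1 world.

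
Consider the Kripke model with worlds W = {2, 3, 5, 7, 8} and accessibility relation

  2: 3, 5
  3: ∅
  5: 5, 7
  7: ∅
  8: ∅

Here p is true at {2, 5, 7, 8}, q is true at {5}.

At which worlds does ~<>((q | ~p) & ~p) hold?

2: <>((q | ~p) & ~p) is T. ✗
3: <>((q | ~p) & ~p) is F. ✓
5: <>((q | ~p) & ~p) is F. ✓
7: <>((q | ~p) & ~p) is F. ✓
8: <>((q | ~p) & ~p) is F. ✓

{3, 5, 7, 8}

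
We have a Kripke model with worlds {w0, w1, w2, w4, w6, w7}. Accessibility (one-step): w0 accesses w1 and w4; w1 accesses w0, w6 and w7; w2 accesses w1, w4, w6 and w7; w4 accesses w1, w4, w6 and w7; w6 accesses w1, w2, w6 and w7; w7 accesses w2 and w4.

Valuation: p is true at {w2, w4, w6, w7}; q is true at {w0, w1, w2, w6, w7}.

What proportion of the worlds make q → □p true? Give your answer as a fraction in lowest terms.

w0: q is T, □p is F. ✗
w1: q is T, □p is F. ✗
w2: q is T, □p is F. ✗
w4: q is F, □p is F. ✓
w6: q is T, □p is F. ✗
w7: q is T, □p is T. ✓
That's 2 of 6 worlds, so 2/6 = 1/3.

1/3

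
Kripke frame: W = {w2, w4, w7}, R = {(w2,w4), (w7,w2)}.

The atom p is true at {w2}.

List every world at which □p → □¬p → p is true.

{w2, w7}

w2: □p is F, □¬p → p is T. ✓
w4: □p is T, □¬p → p is F. ✗
w7: □p is T, □¬p → p is T. ✓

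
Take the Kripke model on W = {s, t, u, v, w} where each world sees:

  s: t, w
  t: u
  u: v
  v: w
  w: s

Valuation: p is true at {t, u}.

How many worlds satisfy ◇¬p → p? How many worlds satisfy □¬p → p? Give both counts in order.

For ◇¬p → p:
s: ◇¬p is T, p is F. ✗
t: ◇¬p is F, p is T. ✓
u: ◇¬p is T, p is T. ✓
v: ◇¬p is T, p is F. ✗
w: ◇¬p is T, p is F. ✗
— 2 worlds.
For □¬p → p:
s: □¬p is F, p is F. ✓
t: □¬p is F, p is T. ✓
u: □¬p is T, p is T. ✓
v: □¬p is T, p is F. ✗
w: □¬p is T, p is F. ✗
— 3 worlds.

2 and 3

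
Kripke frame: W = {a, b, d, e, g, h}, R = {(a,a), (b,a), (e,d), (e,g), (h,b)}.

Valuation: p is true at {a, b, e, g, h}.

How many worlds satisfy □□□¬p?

a: successors {a}; □□¬p there: a:F. ✗
b: successors {a}; □□¬p there: a:F. ✗
d: no successors, so □□□¬p holds vacuously. ✓
e: successors {d, g}; □□¬p there: d:T, g:T. ✓
g: no successors, so □□□¬p holds vacuously. ✓
h: successors {b}; □□¬p there: b:F. ✗
Satisfying worlds: {d, e, g}.

3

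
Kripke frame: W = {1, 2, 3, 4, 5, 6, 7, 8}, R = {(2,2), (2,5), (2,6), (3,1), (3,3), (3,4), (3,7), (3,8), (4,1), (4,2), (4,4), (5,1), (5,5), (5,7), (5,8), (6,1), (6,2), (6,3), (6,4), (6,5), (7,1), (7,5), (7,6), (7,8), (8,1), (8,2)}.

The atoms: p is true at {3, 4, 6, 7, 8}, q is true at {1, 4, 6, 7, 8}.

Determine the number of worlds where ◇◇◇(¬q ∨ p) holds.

1: no successors, so ◇◇◇(¬q ∨ p) fails. ✗
2: successors {2, 5, 6}; ◇◇(¬q ∨ p) there: 2:T, 5:T, 6:T. ✓
3: successors {1, 3, 4, 7, 8}; ◇◇(¬q ∨ p) there: 1:F, 3:T, 4:T, 7:T, 8:T. ✓
4: successors {1, 2, 4}; ◇◇(¬q ∨ p) there: 1:F, 2:T, 4:T. ✓
5: successors {1, 5, 7, 8}; ◇◇(¬q ∨ p) there: 1:F, 5:T, 7:T, 8:T. ✓
6: successors {1, 2, 3, 4, 5}; ◇◇(¬q ∨ p) there: 1:F, 2:T, 3:T, 4:T, 5:T. ✓
7: successors {1, 5, 6, 8}; ◇◇(¬q ∨ p) there: 1:F, 5:T, 6:T, 8:T. ✓
8: successors {1, 2}; ◇◇(¬q ∨ p) there: 1:F, 2:T. ✓
Satisfying worlds: {2, 3, 4, 5, 6, 7, 8}.

7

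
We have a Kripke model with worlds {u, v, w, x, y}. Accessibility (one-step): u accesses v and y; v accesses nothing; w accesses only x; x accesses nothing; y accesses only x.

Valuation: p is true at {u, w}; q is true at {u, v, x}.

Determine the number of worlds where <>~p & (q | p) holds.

2

u: <>~p is T, q | p is T. ✓
v: <>~p is F, q | p is T. ✗
w: <>~p is T, q | p is T. ✓
x: <>~p is F, q | p is T. ✗
y: <>~p is T, q | p is F. ✗
Satisfying worlds: {u, w}.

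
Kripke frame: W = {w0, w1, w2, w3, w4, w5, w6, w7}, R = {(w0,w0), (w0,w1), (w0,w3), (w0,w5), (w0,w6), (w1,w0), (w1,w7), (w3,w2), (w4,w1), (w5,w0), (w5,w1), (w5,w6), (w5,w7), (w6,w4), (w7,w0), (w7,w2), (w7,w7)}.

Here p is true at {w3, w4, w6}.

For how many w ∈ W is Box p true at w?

2

w0: successors {w0, w1, w3, w5, w6}; p there: w0:F, w1:F, w3:T, w5:F, w6:T. ✗
w1: successors {w0, w7}; p there: w0:F, w7:F. ✗
w2: no successors, so Box p holds vacuously. ✓
w3: successors {w2}; p there: w2:F. ✗
w4: successors {w1}; p there: w1:F. ✗
w5: successors {w0, w1, w6, w7}; p there: w0:F, w1:F, w6:T, w7:F. ✗
w6: successors {w4}; p there: w4:T. ✓
w7: successors {w0, w2, w7}; p there: w0:F, w2:F, w7:F. ✗
Satisfying worlds: {w2, w6}.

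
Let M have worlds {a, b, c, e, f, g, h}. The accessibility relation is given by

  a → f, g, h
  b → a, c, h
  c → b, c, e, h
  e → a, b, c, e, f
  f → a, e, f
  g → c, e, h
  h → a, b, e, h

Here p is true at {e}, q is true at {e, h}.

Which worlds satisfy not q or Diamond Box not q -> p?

a: not q or Diamond Box not q is T, p is F. ✗
b: not q or Diamond Box not q is T, p is F. ✗
c: not q or Diamond Box not q is T, p is F. ✗
e: not q or Diamond Box not q is F, p is T. ✓
f: not q or Diamond Box not q is T, p is F. ✗
g: not q or Diamond Box not q is T, p is F. ✗
h: not q or Diamond Box not q is F, p is F. ✓

{e, h}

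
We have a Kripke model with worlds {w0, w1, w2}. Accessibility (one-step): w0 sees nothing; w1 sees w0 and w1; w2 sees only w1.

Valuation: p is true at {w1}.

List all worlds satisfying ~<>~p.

w0: <>~p is F. ✓
w1: <>~p is T. ✗
w2: <>~p is F. ✓

{w0, w2}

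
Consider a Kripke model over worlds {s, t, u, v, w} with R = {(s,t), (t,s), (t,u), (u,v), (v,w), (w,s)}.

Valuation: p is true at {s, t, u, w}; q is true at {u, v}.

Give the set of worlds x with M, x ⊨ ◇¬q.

{s, t, v, w}

s: successors {t}; ¬q there: t:T. ✓
t: successors {s, u}; ¬q there: s:T, u:F. ✓
u: successors {v}; ¬q there: v:F. ✗
v: successors {w}; ¬q there: w:T. ✓
w: successors {s}; ¬q there: s:T. ✓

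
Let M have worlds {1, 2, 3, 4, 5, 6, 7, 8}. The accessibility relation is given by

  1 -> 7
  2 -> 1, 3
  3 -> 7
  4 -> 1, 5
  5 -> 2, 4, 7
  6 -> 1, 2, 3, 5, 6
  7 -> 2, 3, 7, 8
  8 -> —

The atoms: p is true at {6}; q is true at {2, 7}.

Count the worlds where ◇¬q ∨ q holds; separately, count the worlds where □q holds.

5 and 3

For ◇¬q ∨ q:
1: ◇¬q is F, q is F. ✗
2: ◇¬q is T, q is T. ✓
3: ◇¬q is F, q is F. ✗
4: ◇¬q is T, q is F. ✓
5: ◇¬q is T, q is F. ✓
6: ◇¬q is T, q is F. ✓
7: ◇¬q is T, q is T. ✓
8: ◇¬q is F, q is F. ✗
— 5 worlds.
For □q:
1: successors {7}; q there: 7:T. ✓
2: successors {1, 3}; q there: 1:F, 3:F. ✗
3: successors {7}; q there: 7:T. ✓
4: successors {1, 5}; q there: 1:F, 5:F. ✗
5: successors {2, 4, 7}; q there: 2:T, 4:F, 7:T. ✗
6: successors {1, 2, 3, 5, 6}; q there: 1:F, 2:T, 3:F, 5:F, 6:F. ✗
7: successors {2, 3, 7, 8}; q there: 2:T, 3:F, 7:T, 8:F. ✗
8: no successors, so □q holds vacuously. ✓
— 3 worlds.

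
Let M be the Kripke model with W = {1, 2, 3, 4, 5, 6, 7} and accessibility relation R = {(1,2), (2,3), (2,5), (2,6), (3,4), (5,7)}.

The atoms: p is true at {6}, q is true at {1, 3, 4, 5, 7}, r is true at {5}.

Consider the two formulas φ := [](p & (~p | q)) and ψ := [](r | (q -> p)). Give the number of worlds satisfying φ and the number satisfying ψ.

3 and 4

For [](p & (~p | q)):
1: successors {2}; p & (~p | q) there: 2:F. ✗
2: successors {3, 5, 6}; p & (~p | q) there: 3:F, 5:F, 6:F. ✗
3: successors {4}; p & (~p | q) there: 4:F. ✗
4: no successors, so [](p & (~p | q)) holds vacuously. ✓
5: successors {7}; p & (~p | q) there: 7:F. ✗
6: no successors, so [](p & (~p | q)) holds vacuously. ✓
7: no successors, so [](p & (~p | q)) holds vacuously. ✓
— 3 worlds.
For [](r | (q -> p)):
1: successors {2}; r | (q -> p) there: 2:T. ✓
2: successors {3, 5, 6}; r | (q -> p) there: 3:F, 5:T, 6:T. ✗
3: successors {4}; r | (q -> p) there: 4:F. ✗
4: no successors, so [](r | (q -> p)) holds vacuously. ✓
5: successors {7}; r | (q -> p) there: 7:F. ✗
6: no successors, so [](r | (q -> p)) holds vacuously. ✓
7: no successors, so [](r | (q -> p)) holds vacuously. ✓
— 4 worlds.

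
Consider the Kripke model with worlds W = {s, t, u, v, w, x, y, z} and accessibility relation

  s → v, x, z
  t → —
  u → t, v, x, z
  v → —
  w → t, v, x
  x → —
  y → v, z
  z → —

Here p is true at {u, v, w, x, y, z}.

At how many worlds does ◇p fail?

s: successors {v, x, z}; p there: v:T, x:T, z:T. ✓
t: no successors, so ◇p fails. ✗
u: successors {t, v, x, z}; p there: t:F, v:T, x:T, z:T. ✓
v: no successors, so ◇p fails. ✗
w: successors {t, v, x}; p there: t:F, v:T, x:T. ✓
x: no successors, so ◇p fails. ✗
y: successors {v, z}; p there: v:T, z:T. ✓
z: no successors, so ◇p fails. ✗
Satisfying worlds: {s, u, w, y}.
So ◇p fails at the other 4 worlds.

4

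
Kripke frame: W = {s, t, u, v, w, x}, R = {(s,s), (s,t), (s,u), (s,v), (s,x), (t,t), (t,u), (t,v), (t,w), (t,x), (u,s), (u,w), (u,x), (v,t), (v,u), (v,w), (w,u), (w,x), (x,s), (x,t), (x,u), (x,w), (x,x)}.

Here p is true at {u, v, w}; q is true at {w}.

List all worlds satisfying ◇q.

s: successors {s, t, u, v, x}; q there: s:F, t:F, u:F, v:F, x:F. ✗
t: successors {t, u, v, w, x}; q there: t:F, u:F, v:F, w:T, x:F. ✓
u: successors {s, w, x}; q there: s:F, w:T, x:F. ✓
v: successors {t, u, w}; q there: t:F, u:F, w:T. ✓
w: successors {u, x}; q there: u:F, x:F. ✗
x: successors {s, t, u, w, x}; q there: s:F, t:F, u:F, w:T, x:F. ✓

{t, u, v, x}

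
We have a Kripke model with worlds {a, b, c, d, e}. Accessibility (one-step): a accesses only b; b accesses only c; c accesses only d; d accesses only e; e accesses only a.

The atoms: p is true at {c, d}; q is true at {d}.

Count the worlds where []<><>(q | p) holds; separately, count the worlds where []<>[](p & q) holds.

2 and 1

For []<><>(q | p):
a: successors {b}; <><>(q | p) there: b:T. ✓
b: successors {c}; <><>(q | p) there: c:F. ✗
c: successors {d}; <><>(q | p) there: d:F. ✗
d: successors {e}; <><>(q | p) there: e:F. ✗
e: successors {a}; <><>(q | p) there: a:T. ✓
— 2 worlds.
For []<>[](p & q):
a: successors {b}; <>[](p & q) there: b:T. ✓
b: successors {c}; <>[](p & q) there: c:F. ✗
c: successors {d}; <>[](p & q) there: d:F. ✗
d: successors {e}; <>[](p & q) there: e:F. ✗
e: successors {a}; <>[](p & q) there: a:F. ✗
— 1 world.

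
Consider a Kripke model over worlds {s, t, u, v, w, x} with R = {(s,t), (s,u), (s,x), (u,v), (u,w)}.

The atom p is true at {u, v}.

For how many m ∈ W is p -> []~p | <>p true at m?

s: p is F, []~p | <>p is T. ✓
t: p is F, []~p | <>p is T. ✓
u: p is T, []~p | <>p is T. ✓
v: p is T, []~p | <>p is T. ✓
w: p is F, []~p | <>p is T. ✓
x: p is F, []~p | <>p is T. ✓
Satisfying worlds: {s, t, u, v, w, x}.

6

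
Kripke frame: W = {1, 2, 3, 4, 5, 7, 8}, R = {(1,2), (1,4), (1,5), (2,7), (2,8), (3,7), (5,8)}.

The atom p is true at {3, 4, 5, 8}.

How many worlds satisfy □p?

1: successors {2, 4, 5}; p there: 2:F, 4:T, 5:T. ✗
2: successors {7, 8}; p there: 7:F, 8:T. ✗
3: successors {7}; p there: 7:F. ✗
4: no successors, so □p holds vacuously. ✓
5: successors {8}; p there: 8:T. ✓
7: no successors, so □p holds vacuously. ✓
8: no successors, so □p holds vacuously. ✓
Satisfying worlds: {4, 5, 7, 8}.

4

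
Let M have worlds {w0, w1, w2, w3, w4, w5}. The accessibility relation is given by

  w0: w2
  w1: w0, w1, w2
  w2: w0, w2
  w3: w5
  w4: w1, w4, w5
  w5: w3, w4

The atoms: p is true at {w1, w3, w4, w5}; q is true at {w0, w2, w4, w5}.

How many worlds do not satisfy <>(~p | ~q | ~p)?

1

w0: successors {w2}; ~p | ~q | ~p there: w2:T. ✓
w1: successors {w0, w1, w2}; ~p | ~q | ~p there: w0:T, w1:T, w2:T. ✓
w2: successors {w0, w2}; ~p | ~q | ~p there: w0:T, w2:T. ✓
w3: successors {w5}; ~p | ~q | ~p there: w5:F. ✗
w4: successors {w1, w4, w5}; ~p | ~q | ~p there: w1:T, w4:F, w5:F. ✓
w5: successors {w3, w4}; ~p | ~q | ~p there: w3:T, w4:F. ✓
Satisfying worlds: {w0, w1, w2, w4, w5}.
So <>(~p | ~q | ~p) fails at the other 1 world.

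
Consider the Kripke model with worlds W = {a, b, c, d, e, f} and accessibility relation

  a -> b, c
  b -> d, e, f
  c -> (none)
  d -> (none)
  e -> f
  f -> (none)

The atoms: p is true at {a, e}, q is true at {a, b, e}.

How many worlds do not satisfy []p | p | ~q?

a: []p is F, p | ~q is T. ✓
b: []p is F, p | ~q is F. ✗
c: []p is T, p | ~q is T. ✓
d: []p is T, p | ~q is T. ✓
e: []p is F, p | ~q is T. ✓
f: []p is T, p | ~q is T. ✓
Satisfying worlds: {a, c, d, e, f}.
So []p | p | ~q fails at the other 1 world.

1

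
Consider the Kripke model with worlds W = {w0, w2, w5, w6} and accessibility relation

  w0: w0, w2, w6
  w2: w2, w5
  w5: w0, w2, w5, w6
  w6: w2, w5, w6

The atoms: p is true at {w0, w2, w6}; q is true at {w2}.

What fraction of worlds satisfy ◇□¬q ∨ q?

1/4

w0: ◇□¬q is F, q is F. ✗
w2: ◇□¬q is F, q is T. ✓
w5: ◇□¬q is F, q is F. ✗
w6: ◇□¬q is F, q is F. ✗
That's 1 of 4 worlds, so 1/4.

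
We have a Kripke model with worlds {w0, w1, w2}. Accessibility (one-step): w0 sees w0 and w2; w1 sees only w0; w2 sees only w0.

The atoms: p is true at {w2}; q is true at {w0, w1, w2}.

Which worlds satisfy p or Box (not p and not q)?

{w2}

w0: p is F, Box (not p and not q) is F. ✗
w1: p is F, Box (not p and not q) is F. ✗
w2: p is T, Box (not p and not q) is F. ✓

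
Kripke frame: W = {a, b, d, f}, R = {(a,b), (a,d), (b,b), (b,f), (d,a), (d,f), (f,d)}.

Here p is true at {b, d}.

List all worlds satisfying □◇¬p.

a: successors {b, d}; ◇¬p there: b:T, d:T. ✓
b: successors {b, f}; ◇¬p there: b:T, f:F. ✗
d: successors {a, f}; ◇¬p there: a:F, f:F. ✗
f: successors {d}; ◇¬p there: d:T. ✓

{a, f}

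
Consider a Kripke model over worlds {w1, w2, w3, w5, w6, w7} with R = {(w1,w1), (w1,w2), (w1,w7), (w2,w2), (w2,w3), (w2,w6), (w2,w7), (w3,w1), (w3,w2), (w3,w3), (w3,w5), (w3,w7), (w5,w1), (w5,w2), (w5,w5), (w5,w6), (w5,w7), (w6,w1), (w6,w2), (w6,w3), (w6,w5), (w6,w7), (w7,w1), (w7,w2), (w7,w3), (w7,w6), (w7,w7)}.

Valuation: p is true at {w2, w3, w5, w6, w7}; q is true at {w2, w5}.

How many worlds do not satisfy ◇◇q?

w1: successors {w1, w2, w7}; ◇q there: w1:T, w2:T, w7:T. ✓
w2: successors {w2, w3, w6, w7}; ◇q there: w2:T, w3:T, w6:T, w7:T. ✓
w3: successors {w1, w2, w3, w5, w7}; ◇q there: w1:T, w2:T, w3:T, w5:T, w7:T. ✓
w5: successors {w1, w2, w5, w6, w7}; ◇q there: w1:T, w2:T, w5:T, w6:T, w7:T. ✓
w6: successors {w1, w2, w3, w5, w7}; ◇q there: w1:T, w2:T, w3:T, w5:T, w7:T. ✓
w7: successors {w1, w2, w3, w6, w7}; ◇q there: w1:T, w2:T, w3:T, w6:T, w7:T. ✓
Satisfying worlds: {w1, w2, w3, w5, w6, w7}.
So ◇◇q fails at the other 0 worlds.

0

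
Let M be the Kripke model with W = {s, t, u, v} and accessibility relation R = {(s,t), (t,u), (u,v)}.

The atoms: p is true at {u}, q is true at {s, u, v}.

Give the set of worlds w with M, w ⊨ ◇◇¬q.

s: successors {t}; ◇¬q there: t:F. ✗
t: successors {u}; ◇¬q there: u:F. ✗
u: successors {v}; ◇¬q there: v:F. ✗
v: no successors, so ◇◇¬q fails. ✗

∅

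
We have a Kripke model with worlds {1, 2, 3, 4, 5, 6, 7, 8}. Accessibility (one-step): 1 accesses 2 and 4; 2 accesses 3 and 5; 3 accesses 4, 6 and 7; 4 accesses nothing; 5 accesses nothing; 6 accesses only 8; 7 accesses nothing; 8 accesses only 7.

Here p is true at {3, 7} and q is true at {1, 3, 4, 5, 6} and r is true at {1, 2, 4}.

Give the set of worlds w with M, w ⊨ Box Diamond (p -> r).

{4, 5, 7}

1: successors {2, 4}; Diamond (p -> r) there: 2:T, 4:F. ✗
2: successors {3, 5}; Diamond (p -> r) there: 3:T, 5:F. ✗
3: successors {4, 6, 7}; Diamond (p -> r) there: 4:F, 6:T, 7:F. ✗
4: no successors, so Box Diamond (p -> r) holds vacuously. ✓
5: no successors, so Box Diamond (p -> r) holds vacuously. ✓
6: successors {8}; Diamond (p -> r) there: 8:F. ✗
7: no successors, so Box Diamond (p -> r) holds vacuously. ✓
8: successors {7}; Diamond (p -> r) there: 7:F. ✗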